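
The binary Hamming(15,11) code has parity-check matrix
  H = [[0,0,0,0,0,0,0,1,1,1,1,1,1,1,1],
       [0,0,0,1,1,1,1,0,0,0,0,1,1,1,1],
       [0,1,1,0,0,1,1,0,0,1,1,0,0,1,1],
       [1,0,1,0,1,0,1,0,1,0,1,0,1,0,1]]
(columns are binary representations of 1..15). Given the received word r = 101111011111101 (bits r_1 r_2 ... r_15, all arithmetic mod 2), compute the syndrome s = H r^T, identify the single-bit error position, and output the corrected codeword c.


s = (1, 0, 1, 1)^T, error position = 11, corrected codeword c = 101111011101101

Compute s = H r^T mod 2 one row at a time:
  s_1 = 1 + 1 + 1 + 1 + 1 + 1 + 0 + 1 = 7 ≡ 1 (mod 2).
  s_2 = 1 + 1 + 1 + 0 + 1 + 1 + 0 + 1 = 6 ≡ 0 (mod 2).
  s_3 = 0 + 1 + 1 + 0 + 1 + 1 + 0 + 1 = 5 ≡ 1 (mod 2).
  s_4 = 1 + 1 + 1 + 0 + 1 + 1 + 1 + 1 = 7 ≡ 1 (mod 2).
s = (1, 0, 1, 1)^T — this equals column 11 of H (binary 1011), so error is at position 11.
Correct: flip bit 11 of r = 101111011111101 to get c = 101111011101101.


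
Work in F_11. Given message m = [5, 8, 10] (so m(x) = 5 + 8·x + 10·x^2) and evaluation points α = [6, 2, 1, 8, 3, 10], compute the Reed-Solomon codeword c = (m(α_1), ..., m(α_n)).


c = [6, 6, 1, 5, 9, 7]

Message polynomial: m(x) = 5 + 8·x + 10·x^2 (mod 11).
For each evaluation point α_i, compute m(α_i) mod 11:
  α_1 = 6: Horner steps 10 → 2 → 6, so m(6) = 6.
  α_2 = 2: Horner steps 10 → 6 → 6, so m(2) = 6.
  α_3 = 1: Horner steps 10 → 7 → 1, so m(1) = 1.
  α_4 = 8: Horner steps 10 → 0 → 5, so m(8) = 5.
  α_5 = 3: Horner steps 10 → 5 → 9, so m(3) = 9.
  α_6 = 10: Horner steps 10 → 9 → 7, so m(10) = 7.
Codeword c = [6, 6, 1, 5, 9, 7] ∈ F_11^6.


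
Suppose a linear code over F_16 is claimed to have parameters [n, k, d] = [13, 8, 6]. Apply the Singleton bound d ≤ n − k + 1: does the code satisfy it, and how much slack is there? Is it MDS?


Singleton RHS = n − k + 1 = 6, slack = 0, bound satisfied, MDS.

Singleton bound: d ≤ n − k + 1.
Here n = 13, k = 8, so n − k + 1 = 6.
Given d = 6, check d ≤ 6: YES.
Slack = (n − k + 1) − d = 0.
The code is MDS (slack = 0).
Description: the claimed parameters are [13, 8, 6]_16; such a code would be MDS (meets Singleton bound).


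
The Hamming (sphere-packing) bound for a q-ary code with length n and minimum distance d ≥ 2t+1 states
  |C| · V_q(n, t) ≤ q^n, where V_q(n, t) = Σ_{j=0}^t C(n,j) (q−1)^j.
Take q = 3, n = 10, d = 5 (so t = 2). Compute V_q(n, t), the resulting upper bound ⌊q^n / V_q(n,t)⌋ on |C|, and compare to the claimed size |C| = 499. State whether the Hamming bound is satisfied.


V_q(n, t) = 201, q^n = 59049, Hamming bound = 293, |C| = 499 > bound (violated).

Step 1: Compute V_q(n, t) = Σ_{j=0}^2 C(n, j) (q−1)^j.
  j = 0: C(10,0)·(2)^0 = 1·1 = 1.
  j = 1: C(10,1)·(2)^1 = 10·2 = 20.
  j = 2: C(10,2)·(2)^2 = 45·4 = 180.
  V_q(n, t) = 1 + 20 + 180 = 201.
Step 2: q^n = 3^10 = 59049.
Step 3: Hamming bound ⌊q^n / V_q(n,t)⌋ = ⌊59049/201⌋ = 293.
Step 4: Compare |C| = 499 to 293: violated.
The claimed |C| lies above the Hamming bound, so no 3-ary code of length 10 with d ≥ 5 can have 499 codewords.


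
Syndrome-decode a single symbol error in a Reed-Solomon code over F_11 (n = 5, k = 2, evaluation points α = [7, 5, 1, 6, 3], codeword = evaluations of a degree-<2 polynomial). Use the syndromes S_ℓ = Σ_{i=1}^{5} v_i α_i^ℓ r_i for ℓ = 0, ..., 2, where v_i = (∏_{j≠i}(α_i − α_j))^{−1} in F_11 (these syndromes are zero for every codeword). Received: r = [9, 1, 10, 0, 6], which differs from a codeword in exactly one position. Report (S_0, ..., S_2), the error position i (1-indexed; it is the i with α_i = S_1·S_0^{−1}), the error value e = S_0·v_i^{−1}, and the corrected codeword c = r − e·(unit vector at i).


S = (2, 10, 6), error at position 2, error magnitude e = 10, c = [9, 2, 10, 0, 6].

Step 1: column multipliers v_i = (∏_{j≠i}(α_i − α_j))^{−1} mod 11.
  i = 1 (α = 7): (7−5)(7−1)(7−6)(7−3) = 2·6·1·4 = 48 ≡ 4, so v_1 = 4^{−1} = 3 (mod 11).
  i = 2 (α = 5): (5−7)(5−1)(5−6)(5−3) = (−2)·4·(−1)·2 = 16 ≡ 5, so v_2 = 5^{−1} = 9 (mod 11).
  i = 3 (α = 1): (1−7)(1−5)(1−6)(1−3) = (−6)·(−4)·(−5)·(−2) = 240 ≡ 9, so v_3 = 9^{−1} = 5 (mod 11).
  i = 4 (α = 6): (6−7)(6−5)(6−1)(6−3) = (−1)·1·5·3 = −15 ≡ 7, so v_4 = 7^{−1} = 8 (mod 11).
  i = 5 (α = 3): (3−7)(3−5)(3−1)(3−6) = (−4)·(−2)·2·(−3) = −48 ≡ 7, so v_5 = 7^{−1} = 8 (mod 11).
  v = [3, 9, 5, 8, 8].
Step 2: syndromes of r = [9, 1, 10, 0, 6] (all sums mod 11).
  S_0 = Σ v_i r_i = 3·9 + 9·1 + 5·10 + 8·0 + 8·6 = 134 ≡ 2.
  S_1 = Σ v_i α_i r_i = 3·7·9 + 9·5·1 + 5·1·10 + 8·6·0 + 8·3·6 = 428 ≡ 10.
  α_i^2 mod 11 = [5, 3, 1, 3, 9].
  S_2 = Σ v_i α_i^2 r_i = 3·5·9 + 9·3·1 + 5·1·10 + 8·3·0 + 8·9·6 = 644 ≡ 6.
  S = (2, 10, 6) ≠ 0, so r is not a codeword (an error is present).
Step 3: locate the error. For a single error e at position i, S_ℓ = v_i·e·α_i^ℓ, so α_err = S_1/S_0.
  S_0^{−1} = 2^{−1} = 6 (mod 11), so α_err = 10·6 = 60 ≡ 5 = α_2. Error position i = 2.
  Consistency check: S_2/S_1 = 6·10 = 60 ≡ 5 = α_err ✓ (single-error assumption holds).
Step 4: error magnitude e = S_0/v_2 = S_0·∏_{j≠2}(α_2 − α_j) = 2·5 = 10 ≡ 10 (mod 11).
Step 5: correct position 2: c_2 = r_2 − e = 1 − 10 ≡ 2 (mod 11). Hence c = [9, 2, 10, 0, 6].
  Check: interpolating c through the α_i gives m(x) = 1 + 9·x (degree < 2) with m(α_i) = c_i for every i, so c is indeed a codeword.


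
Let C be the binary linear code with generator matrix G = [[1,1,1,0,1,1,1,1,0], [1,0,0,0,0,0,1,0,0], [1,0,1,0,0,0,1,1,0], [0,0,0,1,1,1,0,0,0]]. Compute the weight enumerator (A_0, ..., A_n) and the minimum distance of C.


Weight distribution: A_0 = 1, A_2 = 3, A_3 = 2, A_4 = 3, A_5 = 4, A_6 = 1, A_7 = 2. Minimum distance d = 2.

Enumerate all 2^4 = 16 messages m ∈ F_2^4.
For each, compute codeword c = mG in F_2^9, then tally its weight.
  m = 0000 → c = 000000000, weight = 0.
  m = 1000 → c = 111011110, weight = 7.
  m = 0100 → c = 100000100, weight = 2.
  m = 1100 → c = 011011010, weight = 5.
  m = 0010 → c = 101000110, weight = 4.
  m = 1010 → c = 010011000, weight = 3.
  m = 0110 → c = 001000010, weight = 2.
  m = 1110 → c = 110011100, weight = 5.
  m = 0001 → c = 000111000, weight = 3.
  m = 1001 → c = 111100110, weight = 6.
  m = 0101 → c = 100111100, weight = 5.
  m = 1101 → c = 011100010, weight = 4.
  m = 0011 → c = 101111110, weight = 7.
  m = 1011 → c = 010100000, weight = 2.
  m = 0111 → c = 001111010, weight = 5.
  m = 1111 → c = 110100100, weight = 4.
Tally weights:
  weight 0: 1 codewords.
  weight 2: 3 codewords.
  weight 3: 2 codewords.
  weight 4: 3 codewords.
  weight 5: 4 codewords.
  weight 6: 1 codewords.
  weight 7: 2 codewords.
Minimum distance d = smallest w > 0 with A_w > 0 = 2.
Sanity: Σ A_w = 16 = 2^4 = 16 ✓.


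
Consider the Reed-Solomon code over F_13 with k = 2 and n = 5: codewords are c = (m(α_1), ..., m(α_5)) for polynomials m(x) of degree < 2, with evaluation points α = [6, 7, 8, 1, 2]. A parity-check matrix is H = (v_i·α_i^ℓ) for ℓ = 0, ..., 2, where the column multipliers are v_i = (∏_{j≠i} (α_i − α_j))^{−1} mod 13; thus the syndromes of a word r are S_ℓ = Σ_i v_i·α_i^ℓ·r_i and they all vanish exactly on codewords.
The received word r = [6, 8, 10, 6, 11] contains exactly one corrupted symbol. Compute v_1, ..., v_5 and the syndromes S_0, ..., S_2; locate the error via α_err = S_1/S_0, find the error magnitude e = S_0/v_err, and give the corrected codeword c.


S = (5, 5, 5), error at position 4, error magnitude e = 10, c = [6, 8, 10, 9, 11].

Step 1: column multipliers v_i = (∏_{j≠i}(α_i − α_j))^{−1} mod 13.
  i = 1 (α = 6): (6−7)(6−8)(6−1)(6−2) = (−1)·(−2)·5·4 = 40 ≡ 1, so v_1 = 1^{−1} = 1 (mod 13).
  i = 2 (α = 7): (7−6)(7−8)(7−1)(7−2) = 1·(−1)·6·5 = −30 ≡ 9, so v_2 = 9^{−1} = 3 (mod 13).
  i = 3 (α = 8): (8−6)(8−7)(8−1)(8−2) = 2·1·7·6 = 84 ≡ 6, so v_3 = 6^{−1} = 11 (mod 13).
  i = 4 (α = 1): (1−6)(1−7)(1−8)(1−2) = (−5)·(−6)·(−7)·(−1) = 210 ≡ 2, so v_4 = 2^{−1} = 7 (mod 13).
  i = 5 (α = 2): (2−6)(2−7)(2−8)(2−1) = (−4)·(−5)·(−6)·1 = −120 ≡ 10, so v_5 = 10^{−1} = 4 (mod 13).
  v = [1, 3, 11, 7, 4].
Step 2: syndromes of r = [6, 8, 10, 6, 11] (all sums mod 13).
  S_0 = Σ v_i r_i = 1·6 + 3·8 + 11·10 + 7·6 + 4·11 = 226 ≡ 5.
  S_1 = Σ v_i α_i r_i = 1·6·6 + 3·7·8 + 11·8·10 + 7·1·6 + 4·2·11 = 1214 ≡ 5.
  α_i^2 mod 13 = [10, 10, 12, 1, 4].
  S_2 = Σ v_i α_i^2 r_i = 1·10·6 + 3·10·8 + 11·12·10 + 7·1·6 + 4·4·11 = 1838 ≡ 5.
  S = (5, 5, 5) ≠ 0, so r is not a codeword (an error is present).
Step 3: locate the error. For a single error e at position i, S_ℓ = v_i·e·α_i^ℓ, so α_err = S_1/S_0.
  S_0^{−1} = 5^{−1} = 8 (mod 13), so α_err = 5·8 = 40 ≡ 1 = α_4. Error position i = 4.
  Consistency check: S_2/S_1 = 5·8 = 40 ≡ 1 = α_err ✓ (single-error assumption holds).
Step 4: error magnitude e = S_0/v_4 = S_0·∏_{j≠4}(α_4 − α_j) = 5·2 = 10 ≡ 10 (mod 13).
Step 5: correct position 4: c_4 = r_4 − e = 6 − 10 ≡ 9 (mod 13). Hence c = [6, 8, 10, 9, 11].
  Check: interpolating c through the α_i gives m(x) = 7 + 2·x (degree < 2) with m(α_i) = c_i for every i, so c is indeed a codeword.


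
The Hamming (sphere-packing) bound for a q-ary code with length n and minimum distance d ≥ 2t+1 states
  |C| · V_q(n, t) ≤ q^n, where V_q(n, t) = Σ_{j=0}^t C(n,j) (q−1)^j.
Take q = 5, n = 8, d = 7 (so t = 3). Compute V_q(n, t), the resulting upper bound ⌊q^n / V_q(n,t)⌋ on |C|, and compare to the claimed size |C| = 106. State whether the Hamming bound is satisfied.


V_q(n, t) = 4065, q^n = 390625, Hamming bound = 96, |C| = 106 > bound (violated).

Step 1: Compute V_q(n, t) = Σ_{j=0}^3 C(n, j) (q−1)^j.
  j = 0: C(8,0)·(4)^0 = 1·1 = 1.
  j = 1: C(8,1)·(4)^1 = 8·4 = 32.
  j = 2: C(8,2)·(4)^2 = 28·16 = 448.
  j = 3: C(8,3)·(4)^3 = 56·64 = 3584.
  V_q(n, t) = 1 + 32 + 448 + 3584 = 4065.
Step 2: q^n = 5^8 = 390625.
Step 3: Hamming bound ⌊q^n / V_q(n,t)⌋ = ⌊390625/4065⌋ = 96.
Step 4: Compare |C| = 106 to 96: violated.
The claimed |C| lies above the Hamming bound, so no 5-ary code of length 8 with d ≥ 7 can have 106 codewords.


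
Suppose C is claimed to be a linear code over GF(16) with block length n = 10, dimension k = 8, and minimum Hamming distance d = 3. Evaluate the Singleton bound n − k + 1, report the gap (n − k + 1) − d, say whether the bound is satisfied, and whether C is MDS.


Singleton RHS = n − k + 1 = 3, slack = 0, bound satisfied, MDS.

Singleton bound: d ≤ n − k + 1.
Here n = 10, k = 8, so n − k + 1 = 3.
Given d = 3, check d ≤ 3: YES.
Slack = (n − k + 1) − d = 0.
The code is MDS (slack = 0).
Description: the claimed parameters are [10, 8, 3]_16; such a code would be MDS (meets Singleton bound).


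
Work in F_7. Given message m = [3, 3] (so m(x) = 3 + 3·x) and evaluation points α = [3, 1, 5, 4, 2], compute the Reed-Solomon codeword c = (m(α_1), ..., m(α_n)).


c = [5, 6, 4, 1, 2]

Message polynomial: m(x) = 3 + 3·x (mod 7).
For each evaluation point α_i, compute m(α_i) mod 7:
  α_1 = 3: Horner steps 3 → 5, so m(3) = 5.
  α_2 = 1: Horner steps 3 → 6, so m(1) = 6.
  α_3 = 5: Horner steps 3 → 4, so m(5) = 4.
  α_4 = 4: Horner steps 3 → 1, so m(4) = 1.
  α_5 = 2: Horner steps 3 → 2, so m(2) = 2.
Codeword c = [5, 6, 4, 1, 2] ∈ F_7^5.


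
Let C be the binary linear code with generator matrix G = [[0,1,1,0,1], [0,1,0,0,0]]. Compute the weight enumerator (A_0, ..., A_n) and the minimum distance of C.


Weight distribution: A_0 = 1, A_1 = 1, A_2 = 1, A_3 = 1. Minimum distance d = 1.

Enumerate all 2^2 = 4 messages m ∈ F_2^2.
For each, compute codeword c = mG in F_2^5, then tally its weight.
  m = 00 → c = 00000, weight = 0.
  m = 10 → c = 01101, weight = 3.
  m = 01 → c = 01000, weight = 1.
  m = 11 → c = 00101, weight = 2.
Tally weights:
  weight 0: 1 codewords.
  weight 1: 1 codewords.
  weight 2: 1 codewords.
  weight 3: 1 codewords.
Minimum distance d = smallest w > 0 with A_w > 0 = 1.
Sanity: Σ A_w = 4 = 2^2 = 4 ✓.


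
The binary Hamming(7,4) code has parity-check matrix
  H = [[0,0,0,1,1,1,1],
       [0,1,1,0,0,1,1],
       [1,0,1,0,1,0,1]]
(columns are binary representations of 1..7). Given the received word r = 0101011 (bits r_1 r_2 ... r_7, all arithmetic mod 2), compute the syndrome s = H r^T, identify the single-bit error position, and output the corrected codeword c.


s = (1, 1, 1)^T, error position = 7, corrected codeword c = 0101010

Compute s = H r^T mod 2 one row at a time:
  s_1 = 1 + 0 + 1 + 1 = 3 ≡ 1 (mod 2).
  s_2 = 1 + 0 + 1 + 1 = 3 ≡ 1 (mod 2).
  s_3 = 0 + 0 + 0 + 1 = 1 ≡ 1 (mod 2).
s = (1, 1, 1)^T — this equals column 7 of H (binary 111), so error is at position 7.
Correct: flip bit 7 of r = 0101011 to get c = 0101010.


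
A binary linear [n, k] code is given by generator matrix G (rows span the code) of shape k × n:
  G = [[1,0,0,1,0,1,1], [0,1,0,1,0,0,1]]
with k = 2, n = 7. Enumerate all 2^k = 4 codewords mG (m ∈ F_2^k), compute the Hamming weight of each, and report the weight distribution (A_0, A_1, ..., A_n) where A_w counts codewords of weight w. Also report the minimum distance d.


Weight distribution: A_0 = 1, A_3 = 2, A_4 = 1. Minimum distance d = 3.

Enumerate all 2^2 = 4 messages m ∈ F_2^2.
For each, compute codeword c = mG in F_2^7, then tally its weight.
  m = 00 → c = 0000000, weight = 0.
  m = 10 → c = 1001011, weight = 4.
  m = 01 → c = 0101001, weight = 3.
  m = 11 → c = 1100010, weight = 3.
Tally weights:
  weight 0: 1 codewords.
  weight 3: 2 codewords.
  weight 4: 1 codewords.
Minimum distance d = smallest w > 0 with A_w > 0 = 3.
Sanity: Σ A_w = 4 = 2^2 = 4 ✓.


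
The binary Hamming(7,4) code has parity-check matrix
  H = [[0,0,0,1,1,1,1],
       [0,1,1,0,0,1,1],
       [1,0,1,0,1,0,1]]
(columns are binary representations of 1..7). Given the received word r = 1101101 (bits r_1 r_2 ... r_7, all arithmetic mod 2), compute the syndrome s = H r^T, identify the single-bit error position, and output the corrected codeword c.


s = (1, 0, 1)^T, error position = 5, corrected codeword c = 1101001

Compute s = H r^T mod 2 one row at a time:
  s_1 = 1 + 1 + 0 + 1 = 3 ≡ 1 (mod 2).
  s_2 = 1 + 0 + 0 + 1 = 2 ≡ 0 (mod 2).
  s_3 = 1 + 0 + 1 + 1 = 3 ≡ 1 (mod 2).
s = (1, 0, 1)^T — this equals column 5 of H (binary 101), so error is at position 5.
Correct: flip bit 5 of r = 1101101 to get c = 1101001.


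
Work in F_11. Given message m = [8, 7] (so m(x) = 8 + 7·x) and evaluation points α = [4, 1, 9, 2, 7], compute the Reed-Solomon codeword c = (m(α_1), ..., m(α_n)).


c = [3, 4, 5, 0, 2]

Message polynomial: m(x) = 8 + 7·x (mod 11).
For each evaluation point α_i, compute m(α_i) mod 11:
  α_1 = 4: Horner steps 7 → 3, so m(4) = 3.
  α_2 = 1: Horner steps 7 → 4, so m(1) = 4.
  α_3 = 9: Horner steps 7 → 5, so m(9) = 5.
  α_4 = 2: Horner steps 7 → 0, so m(2) = 0.
  α_5 = 7: Horner steps 7 → 2, so m(7) = 2.
Codeword c = [3, 4, 5, 0, 2] ∈ F_11^5.


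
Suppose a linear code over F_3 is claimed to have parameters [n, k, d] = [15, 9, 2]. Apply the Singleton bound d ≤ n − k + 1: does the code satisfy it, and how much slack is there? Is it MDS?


Singleton RHS = n − k + 1 = 7, slack = 5, bound satisfied, not MDS.

Singleton bound: d ≤ n − k + 1.
Here n = 15, k = 9, so n − k + 1 = 7.
Given d = 2, check d ≤ 7: YES.
Slack = (n − k + 1) − d = 5.
The code is NOT MDS (slack = 5 > 0).
Description: the claimed parameters are [15, 9, 2]_3; such a code would be non-MDS.


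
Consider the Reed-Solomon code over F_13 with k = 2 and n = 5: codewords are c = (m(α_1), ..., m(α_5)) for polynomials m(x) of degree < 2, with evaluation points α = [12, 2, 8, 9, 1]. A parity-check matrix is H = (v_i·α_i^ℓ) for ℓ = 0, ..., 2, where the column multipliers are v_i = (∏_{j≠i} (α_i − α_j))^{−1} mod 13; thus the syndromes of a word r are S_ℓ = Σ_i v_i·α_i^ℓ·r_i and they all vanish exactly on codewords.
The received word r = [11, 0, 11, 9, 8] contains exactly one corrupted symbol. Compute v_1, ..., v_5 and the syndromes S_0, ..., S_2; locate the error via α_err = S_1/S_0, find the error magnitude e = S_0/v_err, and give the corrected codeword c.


S = (6, 9, 7), error at position 3, error magnitude e = 7, c = [11, 0, 4, 9, 8].

Step 1: column multipliers v_i = (∏_{j≠i}(α_i − α_j))^{−1} mod 13.
  i = 1 (α = 12): (12−2)(12−8)(12−9)(12−1) = 10·4·3·11 = 1320 ≡ 7, so v_1 = 7^{−1} = 2 (mod 13).
  i = 2 (α = 2): (2−12)(2−8)(2−9)(2−1) = (−10)·(−6)·(−7)·1 = −420 ≡ 9, so v_2 = 9^{−1} = 3 (mod 13).
  i = 3 (α = 8): (8−12)(8−2)(8−9)(8−1) = (−4)·6·(−1)·7 = 168 ≡ 12, so v_3 = 12^{−1} = 12 (mod 13).
  i = 4 (α = 9): (9−12)(9−2)(9−8)(9−1) = (−3)·7·1·8 = −168 ≡ 1, so v_4 = 1^{−1} = 1 (mod 13).
  i = 5 (α = 1): (1−12)(1−2)(1−8)(1−9) = (−11)·(−1)·(−7)·(−8) = 616 ≡ 5, so v_5 = 5^{−1} = 8 (mod 13).
  v = [2, 3, 12, 1, 8].
Step 2: syndromes of r = [11, 0, 11, 9, 8] (all sums mod 13).
  S_0 = Σ v_i r_i = 2·11 + 3·0 + 12·11 + 1·9 + 8·8 = 227 ≡ 6.
  S_1 = Σ v_i α_i r_i = 2·12·11 + 3·2·0 + 12·8·11 + 1·9·9 + 8·1·8 = 1465 ≡ 9.
  α_i^2 mod 13 = [1, 4, 12, 3, 1].
  S_2 = Σ v_i α_i^2 r_i = 2·1·11 + 3·4·0 + 12·12·11 + 1·3·9 + 8·1·8 = 1697 ≡ 7.
  S = (6, 9, 7) ≠ 0, so r is not a codeword (an error is present).
Step 3: locate the error. For a single error e at position i, S_ℓ = v_i·e·α_i^ℓ, so α_err = S_1/S_0.
  S_0^{−1} = 6^{−1} = 11 (mod 13), so α_err = 9·11 = 99 ≡ 8 = α_3. Error position i = 3.
  Consistency check: S_2/S_1 = 7·3 = 21 ≡ 8 = α_err ✓ (single-error assumption holds).
Step 4: error magnitude e = S_0/v_3 = S_0·∏_{j≠3}(α_3 − α_j) = 6·12 = 72 ≡ 7 (mod 13).
Step 5: correct position 3: c_3 = r_3 − e = 11 − 7 ≡ 4 (mod 13). Hence c = [11, 0, 4, 9, 8].
  Check: interpolating c through the α_i gives m(x) = 3 + 5·x (degree < 2) with m(α_i) = c_i for every i, so c is indeed a codeword.


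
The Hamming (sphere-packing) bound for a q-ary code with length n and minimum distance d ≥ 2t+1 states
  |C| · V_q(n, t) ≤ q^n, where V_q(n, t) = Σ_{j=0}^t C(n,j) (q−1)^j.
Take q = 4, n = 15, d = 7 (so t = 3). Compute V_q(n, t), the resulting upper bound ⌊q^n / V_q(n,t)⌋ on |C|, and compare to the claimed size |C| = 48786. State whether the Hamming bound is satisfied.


V_q(n, t) = 13276, q^n = 1073741824, Hamming bound = 80878, |C| = 48786 ≤ bound (satisfied).

Step 1: Compute V_q(n, t) = Σ_{j=0}^3 C(n, j) (q−1)^j.
  j = 0: C(15,0)·(3)^0 = 1·1 = 1.
  j = 1: C(15,1)·(3)^1 = 15·3 = 45.
  j = 2: C(15,2)·(3)^2 = 105·9 = 945.
  j = 3: C(15,3)·(3)^3 = 455·27 = 12285.
  V_q(n, t) = 1 + 45 + 945 + 12285 = 13276.
Step 2: q^n = 4^15 = 1073741824.
Step 3: Hamming bound ⌊q^n / V_q(n,t)⌋ = ⌊1073741824/13276⌋ = 80878.
Step 4: Compare |C| = 48786 to 80878: satisfied.
The claimed |C| lies below the Hamming bound.


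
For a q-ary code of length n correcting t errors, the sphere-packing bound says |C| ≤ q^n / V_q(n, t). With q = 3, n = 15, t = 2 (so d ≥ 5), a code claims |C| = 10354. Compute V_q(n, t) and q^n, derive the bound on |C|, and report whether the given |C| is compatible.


V_q(n, t) = 451, q^n = 14348907, Hamming bound = 31815, |C| = 10354 ≤ bound (satisfied).

Step 1: Compute V_q(n, t) = Σ_{j=0}^2 C(n, j) (q−1)^j.
  j = 0: C(15,0)·(2)^0 = 1·1 = 1.
  j = 1: C(15,1)·(2)^1 = 15·2 = 30.
  j = 2: C(15,2)·(2)^2 = 105·4 = 420.
  V_q(n, t) = 1 + 30 + 420 = 451.
Step 2: q^n = 3^15 = 14348907.
Step 3: Hamming bound ⌊q^n / V_q(n,t)⌋ = ⌊14348907/451⌋ = 31815.
Step 4: Compare |C| = 10354 to 31815: satisfied.
The claimed |C| lies below the Hamming bound.


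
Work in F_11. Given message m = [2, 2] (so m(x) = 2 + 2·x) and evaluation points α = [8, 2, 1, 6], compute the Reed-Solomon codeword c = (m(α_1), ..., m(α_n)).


c = [7, 6, 4, 3]

Message polynomial: m(x) = 2 + 2·x (mod 11).
For each evaluation point α_i, compute m(α_i) mod 11:
  α_1 = 8: Horner steps 2 → 7, so m(8) = 7.
  α_2 = 2: Horner steps 2 → 6, so m(2) = 6.
  α_3 = 1: Horner steps 2 → 4, so m(1) = 4.
  α_4 = 6: Horner steps 2 → 3, so m(6) = 3.
Codeword c = [7, 6, 4, 3] ∈ F_11^4.


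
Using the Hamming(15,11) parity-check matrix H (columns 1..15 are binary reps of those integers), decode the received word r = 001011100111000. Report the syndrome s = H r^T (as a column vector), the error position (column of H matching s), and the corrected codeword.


s = (1, 0, 1, 0)^T, error position = 10, corrected codeword c = 001011100011000

Compute s = H r^T mod 2 one row at a time:
  s_1 = 0 + 0 + 1 + 1 + 1 + 0 + 0 + 0 = 3 ≡ 1 (mod 2).
  s_2 = 0 + 1 + 1 + 1 + 1 + 0 + 0 + 0 = 4 ≡ 0 (mod 2).
  s_3 = 0 + 1 + 1 + 1 + 1 + 1 + 0 + 0 = 5 ≡ 1 (mod 2).
  s_4 = 0 + 1 + 1 + 1 + 0 + 1 + 0 + 0 = 4 ≡ 0 (mod 2).
s = (1, 0, 1, 0)^T — this equals column 10 of H (binary 1010), so error is at position 10.
Correct: flip bit 10 of r = 001011100111000 to get c = 001011100011000.


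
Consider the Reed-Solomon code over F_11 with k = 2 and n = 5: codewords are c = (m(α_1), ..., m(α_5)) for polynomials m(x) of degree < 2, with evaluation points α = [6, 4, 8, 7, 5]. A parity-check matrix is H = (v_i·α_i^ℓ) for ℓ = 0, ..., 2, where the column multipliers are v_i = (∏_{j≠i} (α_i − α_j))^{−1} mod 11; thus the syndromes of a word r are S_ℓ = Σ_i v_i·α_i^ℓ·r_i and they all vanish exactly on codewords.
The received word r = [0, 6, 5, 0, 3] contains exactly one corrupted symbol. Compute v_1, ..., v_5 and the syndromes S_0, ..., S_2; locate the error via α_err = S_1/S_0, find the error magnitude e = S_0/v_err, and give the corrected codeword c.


S = (5, 2, 3), error at position 4, error magnitude e = 3, c = [0, 6, 5, 8, 3].

Step 1: column multipliers v_i = (∏_{j≠i}(α_i − α_j))^{−1} mod 11.
  i = 1 (α = 6): (6−4)(6−8)(6−7)(6−5) = 2·(−2)·(−1)·1 = 4 ≡ 4, so v_1 = 4^{−1} = 3 (mod 11).
  i = 2 (α = 4): (4−6)(4−8)(4−7)(4−5) = (−2)·(−4)·(−3)·(−1) = 24 ≡ 2, so v_2 = 2^{−1} = 6 (mod 11).
  i = 3 (α = 8): (8−6)(8−4)(8−7)(8−5) = 2·4·1·3 = 24 ≡ 2, so v_3 = 2^{−1} = 6 (mod 11).
  i = 4 (α = 7): (7−6)(7−4)(7−8)(7−5) = 1·3·(−1)·2 = −6 ≡ 5, so v_4 = 5^{−1} = 9 (mod 11).
  i = 5 (α = 5): (5−6)(5−4)(5−8)(5−7) = (−1)·1·(−3)·(−2) = −6 ≡ 5, so v_5 = 5^{−1} = 9 (mod 11).
  v = [3, 6, 6, 9, 9].
Step 2: syndromes of r = [0, 6, 5, 0, 3] (all sums mod 11).
  S_0 = Σ v_i r_i = 3·0 + 6·6 + 6·5 + 9·0 + 9·3 = 93 ≡ 5.
  S_1 = Σ v_i α_i r_i = 3·6·0 + 6·4·6 + 6·8·5 + 9·7·0 + 9·5·3 = 519 ≡ 2.
  α_i^2 mod 11 = [3, 5, 9, 5, 3].
  S_2 = Σ v_i α_i^2 r_i = 3·3·0 + 6·5·6 + 6·9·5 + 9·5·0 + 9·3·3 = 531 ≡ 3.
  S = (5, 2, 3) ≠ 0, so r is not a codeword (an error is present).
Step 3: locate the error. For a single error e at position i, S_ℓ = v_i·e·α_i^ℓ, so α_err = S_1/S_0.
  S_0^{−1} = 5^{−1} = 9 (mod 11), so α_err = 2·9 = 18 ≡ 7 = α_4. Error position i = 4.
  Consistency check: S_2/S_1 = 3·6 = 18 ≡ 7 = α_err ✓ (single-error assumption holds).
Step 4: error magnitude e = S_0/v_4 = S_0·∏_{j≠4}(α_4 − α_j) = 5·5 = 25 ≡ 3 (mod 11).
Step 5: correct position 4: c_4 = r_4 − e = 0 − 3 ≡ 8 (mod 11). Hence c = [0, 6, 5, 8, 3].
  Check: interpolating c through the α_i gives m(x) = 7 + 8·x (degree < 2) with m(α_i) = c_i for every i, so c is indeed a codeword.


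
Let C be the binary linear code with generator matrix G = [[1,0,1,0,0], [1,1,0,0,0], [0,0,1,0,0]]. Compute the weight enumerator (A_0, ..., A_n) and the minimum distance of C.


Weight distribution: A_0 = 1, A_1 = 3, A_2 = 3, A_3 = 1. Minimum distance d = 1.

Enumerate all 2^3 = 8 messages m ∈ F_2^3.
For each, compute codeword c = mG in F_2^5, then tally its weight.
  m = 000 → c = 00000, weight = 0.
  m = 100 → c = 10100, weight = 2.
  m = 010 → c = 11000, weight = 2.
  m = 110 → c = 01100, weight = 2.
  m = 001 → c = 00100, weight = 1.
  m = 101 → c = 10000, weight = 1.
  m = 011 → c = 11100, weight = 3.
  m = 111 → c = 01000, weight = 1.
Tally weights:
  weight 0: 1 codewords.
  weight 1: 3 codewords.
  weight 2: 3 codewords.
  weight 3: 1 codewords.
Minimum distance d = smallest w > 0 with A_w > 0 = 1.
Sanity: Σ A_w = 8 = 2^3 = 8 ✓.


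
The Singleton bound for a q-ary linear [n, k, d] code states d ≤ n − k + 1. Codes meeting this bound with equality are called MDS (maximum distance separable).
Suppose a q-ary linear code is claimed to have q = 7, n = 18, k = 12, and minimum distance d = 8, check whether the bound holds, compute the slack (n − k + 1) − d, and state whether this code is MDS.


Singleton RHS = n − k + 1 = 7, slack = -1, bound violated (no such code; not MDS).

Singleton bound: d ≤ n − k + 1.
Here n = 18, k = 12, so n − k + 1 = 7.
Given d = 8, check d ≤ 7: NO.
Slack = (n − k + 1) − d = -1.
The slack is negative: d = 8 exceeds n − k + 1 = 7 by 1, so the Singleton bound is violated and no linear [18, 12, 8]_7 code can exist. In particular it is not MDS (MDS requires d = n − k + 1 exactly).
Description: the claimed parameters are [18, 12, 8]_7; such a code would be impossible (violates the Singleton bound).


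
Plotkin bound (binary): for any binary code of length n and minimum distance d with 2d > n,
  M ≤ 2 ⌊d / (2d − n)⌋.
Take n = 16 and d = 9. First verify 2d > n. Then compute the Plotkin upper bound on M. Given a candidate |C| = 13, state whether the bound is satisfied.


Plotkin bound M ≤ 8; given |C| = 13 > bound (violated).

Check applicability: 2d = 18, n = 16.
2d − n = 2 > 0, so Plotkin applies.
Compute d/(2d−n) = 9/2 ≈ 4.5000.
⌊d/(2d−n)⌋ = 4.
Plotkin bound: M ≤ 2·4 = 8.
Given |C| = 13, check: VIOLATED.
This |C| is above the Plotkin bound, so no binary code with n = 16, d = 9 and 13 codewords exists.


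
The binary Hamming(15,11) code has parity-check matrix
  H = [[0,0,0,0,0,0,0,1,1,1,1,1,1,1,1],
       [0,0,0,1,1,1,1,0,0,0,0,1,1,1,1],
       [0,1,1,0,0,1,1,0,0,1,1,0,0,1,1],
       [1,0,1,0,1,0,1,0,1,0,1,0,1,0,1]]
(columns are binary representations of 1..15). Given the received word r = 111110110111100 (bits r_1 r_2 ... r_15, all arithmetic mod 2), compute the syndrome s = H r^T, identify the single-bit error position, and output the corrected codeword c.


s = (1, 1, 1, 0)^T, error position = 14, corrected codeword c = 111110110111110

Compute s = H r^T mod 2 one row at a time:
  s_1 = 1 + 0 + 1 + 1 + 1 + 1 + 0 + 0 = 5 ≡ 1 (mod 2).
  s_2 = 1 + 1 + 0 + 1 + 1 + 1 + 0 + 0 = 5 ≡ 1 (mod 2).
  s_3 = 1 + 1 + 0 + 1 + 1 + 1 + 0 + 0 = 5 ≡ 1 (mod 2).
  s_4 = 1 + 1 + 1 + 1 + 0 + 1 + 1 + 0 = 6 ≡ 0 (mod 2).
s = (1, 1, 1, 0)^T — this equals column 14 of H (binary 1110), so error is at position 14.
Correct: flip bit 14 of r = 111110110111100 to get c = 111110110111110.


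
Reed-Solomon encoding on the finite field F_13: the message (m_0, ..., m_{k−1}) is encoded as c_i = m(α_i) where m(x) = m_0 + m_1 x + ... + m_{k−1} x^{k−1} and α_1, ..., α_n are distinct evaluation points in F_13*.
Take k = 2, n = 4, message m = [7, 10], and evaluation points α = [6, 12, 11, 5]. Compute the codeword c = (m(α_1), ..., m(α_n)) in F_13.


c = [2, 10, 0, 5]

Message polynomial: m(x) = 7 + 10·x (mod 13).
For each evaluation point α_i, compute m(α_i) mod 13:
  α_1 = 6: Horner steps 10 → 2, so m(6) = 2.
  α_2 = 12: Horner steps 10 → 10, so m(12) = 10.
  α_3 = 11: Horner steps 10 → 0, so m(11) = 0.
  α_4 = 5: Horner steps 10 → 5, so m(5) = 5.
Codeword c = [2, 10, 0, 5] ∈ F_13^4.


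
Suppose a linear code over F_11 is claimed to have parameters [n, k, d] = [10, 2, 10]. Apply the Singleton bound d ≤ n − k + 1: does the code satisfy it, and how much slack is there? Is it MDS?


Singleton RHS = n − k + 1 = 9, slack = -1, bound violated (no such code; not MDS).

Singleton bound: d ≤ n − k + 1.
Here n = 10, k = 2, so n − k + 1 = 9.
Given d = 10, check d ≤ 9: NO.
Slack = (n − k + 1) − d = -1.
The slack is negative: d = 10 exceeds n − k + 1 = 9 by 1, so the Singleton bound is violated and no linear [10, 2, 10]_11 code can exist. In particular it is not MDS (MDS requires d = n − k + 1 exactly).
Description: the claimed parameters are [10, 2, 10]_11; such a code would be impossible (violates the Singleton bound).


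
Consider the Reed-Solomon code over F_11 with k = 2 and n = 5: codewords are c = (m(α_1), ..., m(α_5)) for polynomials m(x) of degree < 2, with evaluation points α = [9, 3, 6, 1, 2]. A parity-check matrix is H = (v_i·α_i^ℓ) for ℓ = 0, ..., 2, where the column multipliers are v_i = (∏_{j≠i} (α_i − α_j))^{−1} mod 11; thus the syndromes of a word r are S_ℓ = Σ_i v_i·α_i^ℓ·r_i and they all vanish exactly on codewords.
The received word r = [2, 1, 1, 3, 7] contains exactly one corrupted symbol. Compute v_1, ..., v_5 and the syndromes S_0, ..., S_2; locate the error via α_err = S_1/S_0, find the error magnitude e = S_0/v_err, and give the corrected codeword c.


S = (4, 1, 3), error at position 2, error magnitude e = 1, c = [2, 0, 1, 3, 7].

Step 1: column multipliers v_i = (∏_{j≠i}(α_i − α_j))^{−1} mod 11.
  i = 1 (α = 9): (9−3)(9−6)(9−1)(9−2) = 6·3·8·7 = 1008 ≡ 7, so v_1 = 7^{−1} = 8 (mod 11).
  i = 2 (α = 3): (3−9)(3−6)(3−1)(3−2) = (−6)·(−3)·2·1 = 36 ≡ 3, so v_2 = 3^{−1} = 4 (mod 11).
  i = 3 (α = 6): (6−9)(6−3)(6−1)(6−2) = (−3)·3·5·4 = −180 ≡ 7, so v_3 = 7^{−1} = 8 (mod 11).
  i = 4 (α = 1): (1−9)(1−3)(1−6)(1−2) = (−8)·(−2)·(−5)·(−1) = 80 ≡ 3, so v_4 = 3^{−1} = 4 (mod 11).
  i = 5 (α = 2): (2−9)(2−3)(2−6)(2−1) = (−7)·(−1)·(−4)·1 = −28 ≡ 5, so v_5 = 5^{−1} = 9 (mod 11).
  v = [8, 4, 8, 4, 9].
Step 2: syndromes of r = [2, 1, 1, 3, 7] (all sums mod 11).
  S_0 = Σ v_i r_i = 8·2 + 4·1 + 8·1 + 4·3 + 9·7 = 103 ≡ 4.
  S_1 = Σ v_i α_i r_i = 8·9·2 + 4·3·1 + 8·6·1 + 4·1·3 + 9·2·7 = 342 ≡ 1.
  α_i^2 mod 11 = [4, 9, 3, 1, 4].
  S_2 = Σ v_i α_i^2 r_i = 8·4·2 + 4·9·1 + 8·3·1 + 4·1·3 + 9·4·7 = 388 ≡ 3.
  S = (4, 1, 3) ≠ 0, so r is not a codeword (an error is present).
Step 3: locate the error. For a single error e at position i, S_ℓ = v_i·e·α_i^ℓ, so α_err = S_1/S_0.
  S_0^{−1} = 4^{−1} = 3 (mod 11), so α_err = 1·3 = 3 ≡ 3 = α_2. Error position i = 2.
  Consistency check: S_2/S_1 = 3·1 = 3 ≡ 3 = α_err ✓ (single-error assumption holds).
Step 4: error magnitude e = S_0/v_2 = S_0·∏_{j≠2}(α_2 − α_j) = 4·3 = 12 ≡ 1 (mod 11).
Step 5: correct position 2: c_2 = r_2 − e = 1 − 1 ≡ 0 (mod 11). Hence c = [2, 0, 1, 3, 7].
  Check: interpolating c through the α_i gives m(x) = 10 + 4·x (degree < 2) with m(α_i) = c_i for every i, so c is indeed a codeword.


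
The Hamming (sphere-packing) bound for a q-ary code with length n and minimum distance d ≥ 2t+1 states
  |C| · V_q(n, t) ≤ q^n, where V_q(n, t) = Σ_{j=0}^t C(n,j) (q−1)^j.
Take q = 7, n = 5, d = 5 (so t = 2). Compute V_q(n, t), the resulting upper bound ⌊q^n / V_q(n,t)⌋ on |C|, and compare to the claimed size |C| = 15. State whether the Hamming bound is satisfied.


V_q(n, t) = 391, q^n = 16807, Hamming bound = 42, |C| = 15 ≤ bound (satisfied).

Step 1: Compute V_q(n, t) = Σ_{j=0}^2 C(n, j) (q−1)^j.
  j = 0: C(5,0)·(6)^0 = 1·1 = 1.
  j = 1: C(5,1)·(6)^1 = 5·6 = 30.
  j = 2: C(5,2)·(6)^2 = 10·36 = 360.
  V_q(n, t) = 1 + 30 + 360 = 391.
Step 2: q^n = 7^5 = 16807.
Step 3: Hamming bound ⌊q^n / V_q(n,t)⌋ = ⌊16807/391⌋ = 42.
Step 4: Compare |C| = 15 to 42: satisfied.
The claimed |C| lies below the Hamming bound.


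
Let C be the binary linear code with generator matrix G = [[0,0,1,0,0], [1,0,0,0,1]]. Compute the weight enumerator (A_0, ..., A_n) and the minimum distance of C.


Weight distribution: A_0 = 1, A_1 = 1, A_2 = 1, A_3 = 1. Minimum distance d = 1.

Enumerate all 2^2 = 4 messages m ∈ F_2^2.
For each, compute codeword c = mG in F_2^5, then tally its weight.
  m = 00 → c = 00000, weight = 0.
  m = 10 → c = 00100, weight = 1.
  m = 01 → c = 10001, weight = 2.
  m = 11 → c = 10101, weight = 3.
Tally weights:
  weight 0: 1 codewords.
  weight 1: 1 codewords.
  weight 2: 1 codewords.
  weight 3: 1 codewords.
Minimum distance d = smallest w > 0 with A_w > 0 = 1.
Sanity: Σ A_w = 4 = 2^2 = 4 ✓.


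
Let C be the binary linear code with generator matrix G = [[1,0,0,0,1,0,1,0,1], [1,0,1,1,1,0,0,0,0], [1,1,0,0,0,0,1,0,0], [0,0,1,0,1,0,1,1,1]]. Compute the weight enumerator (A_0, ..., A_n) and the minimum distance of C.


Weight distribution: A_0 = 1, A_3 = 4, A_4 = 5, A_5 = 4, A_6 = 2. Minimum distance d = 3.

Enumerate all 2^4 = 16 messages m ∈ F_2^4.
For each, compute codeword c = mG in F_2^9, then tally its weight.
  m = 0000 → c = 000000000, weight = 0.
  m = 1000 → c = 100010101, weight = 4.
  m = 0100 → c = 101110000, weight = 4.
  m = 1100 → c = 001100101, weight = 4.
  m = 0010 → c = 110000100, weight = 3.
  m = 1010 → c = 010010001, weight = 3.
  m = 0110 → c = 011110100, weight = 5.
  m = 1110 → c = 111100001, weight = 5.
  m = 0001 → c = 001010111, weight = 5.
  m = 1001 → c = 101000010, weight = 3.
  m = 0101 → c = 100100111, weight = 5.
  m = 1101 → c = 000110010, weight = 3.
  m = 0011 → c = 111010011, weight = 6.
  m = 1011 → c = 011000110, weight = 4.
  m = 0111 → c = 010100011, weight = 4.
  m = 1111 → c = 110110110, weight = 6.
Tally weights:
  weight 0: 1 codewords.
  weight 3: 4 codewords.
  weight 4: 5 codewords.
  weight 5: 4 codewords.
  weight 6: 2 codewords.
Minimum distance d = smallest w > 0 with A_w > 0 = 3.
Sanity: Σ A_w = 16 = 2^4 = 16 ✓.


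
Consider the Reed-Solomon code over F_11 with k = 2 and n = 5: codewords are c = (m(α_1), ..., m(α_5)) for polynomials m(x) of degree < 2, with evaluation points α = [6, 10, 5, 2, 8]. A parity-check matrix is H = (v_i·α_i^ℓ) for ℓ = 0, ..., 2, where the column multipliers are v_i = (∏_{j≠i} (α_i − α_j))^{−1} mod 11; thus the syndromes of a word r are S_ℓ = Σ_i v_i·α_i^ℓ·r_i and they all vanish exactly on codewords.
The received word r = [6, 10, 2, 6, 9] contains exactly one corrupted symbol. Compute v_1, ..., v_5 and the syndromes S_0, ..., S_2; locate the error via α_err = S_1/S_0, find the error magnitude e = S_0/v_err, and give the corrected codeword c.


S = (2, 1, 6), error at position 1, error magnitude e = 9, c = [8, 10, 2, 6, 9].

Step 1: column multipliers v_i = (∏_{j≠i}(α_i − α_j))^{−1} mod 11.
  i = 1 (α = 6): (6−10)(6−5)(6−2)(6−8) = (−4)·1·4·(−2) = 32 ≡ 10, so v_1 = 10^{−1} = 10 (mod 11).
  i = 2 (α = 10): (10−6)(10−5)(10−2)(10−8) = 4·5·8·2 = 320 ≡ 1, so v_2 = 1^{−1} = 1 (mod 11).
  i = 3 (α = 5): (5−6)(5−10)(5−2)(5−8) = (−1)·(−5)·3·(−3) = −45 ≡ 10, so v_3 = 10^{−1} = 10 (mod 11).
  i = 4 (α = 2): (2−6)(2−10)(2−5)(2−8) = (−4)·(−8)·(−3)·(−6) = 576 ≡ 4, so v_4 = 4^{−1} = 3 (mod 11).
  i = 5 (α = 8): (8−6)(8−10)(8−5)(8−2) = 2·(−2)·3·6 = −72 ≡ 5, so v_5 = 5^{−1} = 9 (mod 11).
  v = [10, 1, 10, 3, 9].
Step 2: syndromes of r = [6, 10, 2, 6, 9] (all sums mod 11).
  S_0 = Σ v_i r_i = 10·6 + 1·10 + 10·2 + 3·6 + 9·9 = 189 ≡ 2.
  S_1 = Σ v_i α_i r_i = 10·6·6 + 1·10·10 + 10·5·2 + 3·2·6 + 9·8·9 = 1244 ≡ 1.
  α_i^2 mod 11 = [3, 1, 3, 4, 9].
  S_2 = Σ v_i α_i^2 r_i = 10·3·6 + 1·1·10 + 10·3·2 + 3·4·6 + 9·9·9 = 1051 ≡ 6.
  S = (2, 1, 6) ≠ 0, so r is not a codeword (an error is present).
Step 3: locate the error. For a single error e at position i, S_ℓ = v_i·e·α_i^ℓ, so α_err = S_1/S_0.
  S_0^{−1} = 2^{−1} = 6 (mod 11), so α_err = 1·6 = 6 ≡ 6 = α_1. Error position i = 1.
  Consistency check: S_2/S_1 = 6·1 = 6 ≡ 6 = α_err ✓ (single-error assumption holds).
Step 4: error magnitude e = S_0/v_1 = S_0·∏_{j≠1}(α_1 − α_j) = 2·10 = 20 ≡ 9 (mod 11).
Step 5: correct position 1: c_1 = r_1 − e = 6 − 9 ≡ 8 (mod 11). Hence c = [8, 10, 2, 6, 9].
  Check: interpolating c through the α_i gives m(x) = 5 + 6·x (degree < 2) with m(α_i) = c_i for every i, so c is indeed a codeword.


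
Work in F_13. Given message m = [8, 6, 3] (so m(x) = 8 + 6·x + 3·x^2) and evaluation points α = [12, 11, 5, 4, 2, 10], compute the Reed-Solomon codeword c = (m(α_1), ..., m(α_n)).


c = [5, 8, 9, 2, 6, 4]

Message polynomial: m(x) = 8 + 6·x + 3·x^2 (mod 13).
For each evaluation point α_i, compute m(α_i) mod 13:
  α_1 = 12: Horner steps 3 → 3 → 5, so m(12) = 5.
  α_2 = 11: Horner steps 3 → 0 → 8, so m(11) = 8.
  α_3 = 5: Horner steps 3 → 8 → 9, so m(5) = 9.
  α_4 = 4: Horner steps 3 → 5 → 2, so m(4) = 2.
  α_5 = 2: Horner steps 3 → 12 → 6, so m(2) = 6.
  α_6 = 10: Horner steps 3 → 10 → 4, so m(10) = 4.
Codeword c = [5, 8, 9, 2, 6, 4] ∈ F_13^6.


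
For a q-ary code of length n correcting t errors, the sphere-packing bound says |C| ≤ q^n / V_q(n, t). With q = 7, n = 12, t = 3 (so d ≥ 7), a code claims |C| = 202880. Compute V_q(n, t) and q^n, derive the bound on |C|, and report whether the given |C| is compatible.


V_q(n, t) = 49969, q^n = 13841287201, Hamming bound = 276997, |C| = 202880 ≤ bound (satisfied).

Step 1: Compute V_q(n, t) = Σ_{j=0}^3 C(n, j) (q−1)^j.
  j = 0: C(12,0)·(6)^0 = 1·1 = 1.
  j = 1: C(12,1)·(6)^1 = 12·6 = 72.
  j = 2: C(12,2)·(6)^2 = 66·36 = 2376.
  j = 3: C(12,3)·(6)^3 = 220·216 = 47520.
  V_q(n, t) = 1 + 72 + 2376 + 47520 = 49969.
Step 2: q^n = 7^12 = 13841287201.
Step 3: Hamming bound ⌊q^n / V_q(n,t)⌋ = ⌊13841287201/49969⌋ = 276997.
Step 4: Compare |C| = 202880 to 276997: satisfied.
The claimed |C| lies below the Hamming bound.


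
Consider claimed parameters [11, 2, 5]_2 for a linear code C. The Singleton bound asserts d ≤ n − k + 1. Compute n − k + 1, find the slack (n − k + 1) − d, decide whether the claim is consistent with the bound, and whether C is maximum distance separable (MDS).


Singleton RHS = n − k + 1 = 10, slack = 5, bound satisfied, not MDS.

Singleton bound: d ≤ n − k + 1.
Here n = 11, k = 2, so n − k + 1 = 10.
Given d = 5, check d ≤ 10: YES.
Slack = (n − k + 1) − d = 5.
The code is NOT MDS (slack = 5 > 0).
Description: the claimed parameters are [11, 2, 5]_2; such a code would be non-MDS.


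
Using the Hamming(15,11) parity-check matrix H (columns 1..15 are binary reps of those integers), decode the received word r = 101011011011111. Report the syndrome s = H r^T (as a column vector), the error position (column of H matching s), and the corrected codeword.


s = (1, 0, 1, 1)^T, error position = 11, corrected codeword c = 101011011001111

Compute s = H r^T mod 2 one row at a time:
  s_1 = 1 + 1 + 0 + 1 + 1 + 1 + 1 + 1 = 7 ≡ 1 (mod 2).
  s_2 = 0 + 1 + 1 + 0 + 1 + 1 + 1 + 1 = 6 ≡ 0 (mod 2).
  s_3 = 0 + 1 + 1 + 0 + 0 + 1 + 1 + 1 = 5 ≡ 1 (mod 2).
  s_4 = 1 + 1 + 1 + 0 + 1 + 1 + 1 + 1 = 7 ≡ 1 (mod 2).
s = (1, 0, 1, 1)^T — this equals column 11 of H (binary 1011), so error is at position 11.
Correct: flip bit 11 of r = 101011011011111 to get c = 101011011001111.


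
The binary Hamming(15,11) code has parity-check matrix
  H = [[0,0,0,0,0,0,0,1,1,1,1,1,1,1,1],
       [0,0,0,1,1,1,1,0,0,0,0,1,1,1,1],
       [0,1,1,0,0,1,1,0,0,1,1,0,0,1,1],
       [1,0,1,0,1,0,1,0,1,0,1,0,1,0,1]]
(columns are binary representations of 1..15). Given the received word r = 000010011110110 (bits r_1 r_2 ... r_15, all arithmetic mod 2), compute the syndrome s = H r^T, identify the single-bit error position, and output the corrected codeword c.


s = (0, 1, 1, 0)^T, error position = 6, corrected codeword c = 000011011110110

Compute s = H r^T mod 2 one row at a time:
  s_1 = 1 + 1 + 1 + 1 + 0 + 1 + 1 + 0 = 6 ≡ 0 (mod 2).
  s_2 = 0 + 1 + 0 + 0 + 0 + 1 + 1 + 0 = 3 ≡ 1 (mod 2).
  s_3 = 0 + 0 + 0 + 0 + 1 + 1 + 1 + 0 = 3 ≡ 1 (mod 2).
  s_4 = 0 + 0 + 1 + 0 + 1 + 1 + 1 + 0 = 4 ≡ 0 (mod 2).
s = (0, 1, 1, 0)^T — this equals column 6 of H (binary 0110), so error is at position 6.
Correct: flip bit 6 of r = 000010011110110 to get c = 000011011110110.
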